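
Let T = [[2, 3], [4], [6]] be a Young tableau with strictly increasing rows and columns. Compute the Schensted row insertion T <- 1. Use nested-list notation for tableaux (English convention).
In row 1, 1 replaces 2 (the leftmost entry greater than 1); 2 is bumped to row 2. In row 2, 2 replaces 4 (the leftmost entry greater than 2); 4 is bumped to row 3. In row 3, 4 replaces 6 (the leftmost entry greater than 4); 6 is bumped to row 4. 6 starts a new row 4. The new tableau is [[1, 3], [2], [4], [6]].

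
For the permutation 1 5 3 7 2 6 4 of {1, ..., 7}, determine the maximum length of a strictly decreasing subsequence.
3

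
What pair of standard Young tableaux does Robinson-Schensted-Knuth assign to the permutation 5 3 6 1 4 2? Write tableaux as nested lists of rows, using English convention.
Insert each entry of the permutation into P by Schensted row insertion, recording in Q the position of each new cell.

After inserting 5: P = [[5]].
After inserting 3: P = [[3], [5]].
After inserting 6: P = [[3, 6], [5]].
After inserting 1: P = [[1, 6], [3], [5]].
After inserting 4: P = [[1, 4], [3, 6], [5]].
After inserting 2: P = [[1, 2], [3, 4], [5, 6]].

So P = [[1, 2], [3, 4], [5, 6]], Q = [[1, 3], [2, 5], [4, 6]].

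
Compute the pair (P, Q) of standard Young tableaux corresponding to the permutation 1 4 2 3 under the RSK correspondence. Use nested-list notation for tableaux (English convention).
Insert each entry of the permutation into P by Schensted row insertion, recording in Q the position of each new cell.

Insert 1: appended to row 1. P = [[1]].
Insert 4: appended to row 1. P = [[1, 4]].
Insert 2: 2 bumps 4 from row 1; 4 starts row 2. P = [[1, 2], [4]].
Insert 3: appended to row 1. P = [[1, 2, 3], [4]].

So P = [[1, 2, 3], [4]], Q = [[1, 2, 4], [3]].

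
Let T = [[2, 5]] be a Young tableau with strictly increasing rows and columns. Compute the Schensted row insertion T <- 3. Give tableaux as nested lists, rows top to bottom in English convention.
[[2, 3], [5]]

In row 1, 3 replaces 5 (the leftmost entry greater than 3); 5 is bumped to row 2. 5 starts a new row 2. The new tableau is [[2, 3], [5]].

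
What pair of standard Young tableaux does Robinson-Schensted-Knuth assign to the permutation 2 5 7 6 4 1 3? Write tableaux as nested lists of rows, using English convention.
P = [[1, 3, 6], [2, 4], [5], [7]], Q = [[1, 2, 3], [4, 7], [5], [6]]

Insert each entry of the permutation into P by Schensted row insertion, recording in Q the position of each new cell.

Insert 2: appended to row 1. P = [[2]].
Insert 5: appended to row 1. P = [[2, 5]].
Insert 7: appended to row 1. P = [[2, 5, 7]].
Insert 6: 6 bumps 7 from row 1; 7 starts row 2. P = [[2, 5, 6], [7]].
Insert 4: 4 bumps 5 from row 1; 5 bumps 7 from row 2; 7 starts row 3. P = [[2, 4, 6], [5], [7]].
Insert 1: 1 bumps 2 from row 1; 2 bumps 5 from row 2; 5 bumps 7 from row 3; 7 starts row 4. P = [[1, 4, 6], [2], [5], [7]].
Insert 3: 3 bumps 4 from row 1; 4 appends to row 2. P = [[1, 3, 6], [2, 4], [5], [7]].

So P = [[1, 3, 6], [2, 4], [5], [7]], Q = [[1, 2, 3], [4, 7], [5], [6]].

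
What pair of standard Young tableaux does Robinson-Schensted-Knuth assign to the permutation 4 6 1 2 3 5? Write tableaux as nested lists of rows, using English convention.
Insert each entry of the permutation into P by Schensted row insertion, recording in Q the position of each new cell.

Insert 4: appended to row 1. P = [[4]], Q = [[1]].
Insert 6: appended to row 1. P = [[4, 6]], Q = [[1, 2]].
Insert 1: 1 bumps 4 from row 1; 4 starts row 2. P = [[1, 6], [4]], Q = [[1, 2], [3]].
Insert 2: 2 bumps 6 from row 1; 6 appends to row 2. P = [[1, 2], [4, 6]], Q = [[1, 2], [3, 4]].
Insert 3: appended to row 1. P = [[1, 2, 3], [4, 6]], Q = [[1, 2, 5], [3, 4]].
Insert 5: appended to row 1. P = [[1, 2, 3, 5], [4, 6]], Q = [[1, 2, 5, 6], [3, 4]].

So P = [[1, 2, 3, 5], [4, 6]], Q = [[1, 2, 5, 6], [3, 4]].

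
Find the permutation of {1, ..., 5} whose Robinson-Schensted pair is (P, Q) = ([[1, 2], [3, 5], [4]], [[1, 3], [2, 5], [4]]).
4 3 5 1 2

Reverse the RSK construction: for i from n down to 1, find the cell of Q containing i, remove the entry at that cell from P, and reverse-bump it up through P; the value ejected from row 1 is w(i).

Step i=5: Q has 5 at row 2, column 2; remove 5 from row 2 of P and reverse-bump: 5 enters row 1 and ejects 2. So w(5) = 2. P is now [[1, 5], [3], [4]].
Step i=4: Q has 4 at row 3, column 1; remove 4 from row 3 of P and reverse-bump: 4 enters row 2 and ejects 3; 3 enters row 1 and ejects 1. So w(4) = 1. P is now [[3, 5], [4]].
Step i=3: Q has 3 at row 1, column 2; remove that cell from P, ejecting 5. So w(3) = 5. P is now [[3], [4]].
Step i=2: Q has 2 at row 2, column 1; remove 4 from row 2 of P and reverse-bump: 4 enters row 1 and ejects 3. So w(2) = 3. P is now [[4]].
Step i=1: Q has 1 at row 1, column 1; remove that cell from P, ejecting 4. So w(1) = 4. P is now [].

So w = 4 3 5 1 2.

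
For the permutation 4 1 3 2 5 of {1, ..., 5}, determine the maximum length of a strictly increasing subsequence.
3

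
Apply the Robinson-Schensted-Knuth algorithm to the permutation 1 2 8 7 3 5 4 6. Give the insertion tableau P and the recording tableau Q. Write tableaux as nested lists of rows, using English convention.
P = [[1, 2, 3, 4, 6], [5], [7], [8]], Q = [[1, 2, 3, 6, 8], [4], [5], [7]]

Insert each entry of the permutation into P by Schensted row insertion, recording in Q the position of each new cell.

Insert 1: appended to row 1. P = [[1]], Q = [[1]].
Insert 2: appended to row 1. P = [[1, 2]], Q = [[1, 2]].
Insert 8: appended to row 1. P = [[1, 2, 8]], Q = [[1, 2, 3]].
Insert 7: 7 bumps 8 from row 1; 8 starts row 2. P = [[1, 2, 7], [8]], Q = [[1, 2, 3], [4]].
Insert 3: 3 bumps 7 from row 1; 7 bumps 8 from row 2; 8 starts row 3. P = [[1, 2, 3], [7], [8]], Q = [[1, 2, 3], [4], [5]].
Insert 5: appended to row 1. P = [[1, 2, 3, 5], [7], [8]], Q = [[1, 2, 3, 6], [4], [5]].
Insert 4: 4 bumps 5 from row 1; 5 bumps 7 from row 2; 7 bumps 8 from row 3; 8 starts row 4. P = [[1, 2, 3, 4], [5], [7], [8]], Q = [[1, 2, 3, 6], [4], [5], [7]].
Insert 6: appended to row 1. P = [[1, 2, 3, 4, 6], [5], [7], [8]], Q = [[1, 2, 3, 6, 8], [4], [5], [7]].

So P = [[1, 2, 3, 4, 6], [5], [7], [8]], Q = [[1, 2, 3, 6, 8], [4], [5], [7]].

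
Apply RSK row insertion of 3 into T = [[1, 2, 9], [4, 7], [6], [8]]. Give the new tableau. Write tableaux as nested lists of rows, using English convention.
[[1, 2, 3], [4, 7, 9], [6], [8]]

In row 1, 3 replaces 9 (the leftmost entry greater than 3); 9 is bumped to row 2. 9 is appended to row 2. The new tableau is [[1, 2, 3], [4, 7, 9], [6], [8]].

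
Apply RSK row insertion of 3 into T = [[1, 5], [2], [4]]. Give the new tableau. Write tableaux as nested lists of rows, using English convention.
In row 1, 3 replaces 5 (the leftmost entry greater than 3); 5 is bumped to row 2. 5 is appended to row 2. The new tableau is [[1, 3], [2, 5], [4]].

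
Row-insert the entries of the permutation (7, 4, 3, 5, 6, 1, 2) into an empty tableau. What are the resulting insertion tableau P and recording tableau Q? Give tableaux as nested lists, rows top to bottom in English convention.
Insert each entry of the permutation into P by Schensted row insertion, recording in Q the position of each new cell.

Insert 7: appended to row 1. P = [[7]].
Insert 4: 4 bumps 7 from row 1; 7 starts row 2. P = [[4], [7]].
Insert 3: 3 bumps 4 from row 1; 4 bumps 7 from row 2; 7 starts row 3. P = [[3], [4], [7]].
Insert 5: appended to row 1. P = [[3, 5], [4], [7]].
Insert 6: appended to row 1. P = [[3, 5, 6], [4], [7]].
Insert 1: 1 bumps 3 from row 1; 3 bumps 4 from row 2; 4 bumps 7 from row 3; 7 starts row 4. P = [[1, 5, 6], [3], [4], [7]].
Insert 2: 2 bumps 5 from row 1; 5 appends to row 2. P = [[1, 2, 6], [3, 5], [4], [7]].

So P = [[1, 2, 6], [3, 5], [4], [7]], Q = [[1, 4, 5], [2, 7], [3], [6]].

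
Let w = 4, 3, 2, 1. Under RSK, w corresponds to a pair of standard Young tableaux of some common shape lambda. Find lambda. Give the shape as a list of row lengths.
Row-insert each entry into an empty tableau.

After inserting 4: P = [[4]].
After inserting 3: P = [[3], [4]].
After inserting 2: P = [[2], [3], [4]].
After inserting 1: P = [[1], [2], [3], [4]].

The final insertion tableau P = [[1], [2], [3], [4]] has shape [1, 1, 1, 1].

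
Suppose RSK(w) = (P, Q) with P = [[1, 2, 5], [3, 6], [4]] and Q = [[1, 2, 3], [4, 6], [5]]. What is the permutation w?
Reverse the RSK construction: for i from n down to 1, find the cell of Q containing i, remove the entry at that cell from P, and reverse-bump it up through P; the value ejected from row 1 is w(i).

Step i=6: Q has 6 at row 2, column 2; remove 6 from row 2 of P and reverse-bump: 6 enters row 1 and ejects 5. So w(6) = 5. P is now [[1, 2, 6], [3], [4]].
Step i=5: Q has 5 at row 3, column 1; remove 4 from row 3 of P and reverse-bump: 4 enters row 2 and ejects 3; 3 enters row 1 and ejects 2. So w(5) = 2. P is now [[1, 3, 6], [4]].
Step i=4: Q has 4 at row 2, column 1; remove 4 from row 2 of P and reverse-bump: 4 enters row 1 and ejects 3. So w(4) = 3. P is now [[1, 4, 6]].
Step i=3: Q has 3 at row 1, column 3; remove that cell from P, ejecting 6. So w(3) = 6. P is now [[1, 4]].
Step i=2: Q has 2 at row 1, column 2; remove that cell from P, ejecting 4. So w(2) = 4. P is now [[1]].
Step i=1: Q has 1 at row 1, column 1; remove that cell from P, ejecting 1. So w(1) = 1. P is now [].

So w = 1 4 6 3 2 5.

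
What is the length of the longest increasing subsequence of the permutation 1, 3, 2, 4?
3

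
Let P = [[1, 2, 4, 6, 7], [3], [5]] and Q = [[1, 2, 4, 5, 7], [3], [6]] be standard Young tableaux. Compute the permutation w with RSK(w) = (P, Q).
1 5 3 4 6 2 7

Reverse the RSK construction: for i from n down to 1, find the cell of Q containing i, remove the entry at that cell from P, and reverse-bump it up through P; the value ejected from row 1 is w(i).

Step i=7: Q has 7 at row 1, column 5; remove that cell from P, ejecting 7. So w(7) = 7. P is now [[1, 2, 4, 6], [3], [5]].
Step i=6: Q has 6 at row 3, column 1; remove 5 from row 3 of P and reverse-bump: 5 enters row 2 and ejects 3; 3 enters row 1 and ejects 2. So w(6) = 2. P is now [[1, 3, 4, 6], [5]].
Step i=5: Q has 5 at row 1, column 4; remove that cell from P, ejecting 6. So w(5) = 6. P is now [[1, 3, 4], [5]].
Step i=4: Q has 4 at row 1, column 3; remove that cell from P, ejecting 4. So w(4) = 4. P is now [[1, 3], [5]].
Step i=3: Q has 3 at row 2, column 1; remove 5 from row 2 of P and reverse-bump: 5 enters row 1 and ejects 3. So w(3) = 3. P is now [[1, 5]].
Step i=2: Q has 2 at row 1, column 2; remove that cell from P, ejecting 5. So w(2) = 5. P is now [[1]].
Step i=1: Q has 1 at row 1, column 1; remove that cell from P, ejecting 1. So w(1) = 1. P is now [].

So w = 1 5 3 4 6 2 7.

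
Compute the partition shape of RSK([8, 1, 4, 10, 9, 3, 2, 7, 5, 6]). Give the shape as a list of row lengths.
[4, 2, 2, 2]

Row-insert each entry into an empty tableau.

After inserting 8: P = [[8]].
After inserting 1: P = [[1], [8]].
After inserting 4: P = [[1, 4], [8]].
After inserting 10: P = [[1, 4, 10], [8]].
After inserting 9: P = [[1, 4, 9], [8, 10]].
After inserting 3: P = [[1, 3, 9], [4, 10], [8]].
After inserting 2: P = [[1, 2, 9], [3, 10], [4], [8]].
After inserting 7: P = [[1, 2, 7], [3, 9], [4, 10], [8]].
After inserting 5: P = [[1, 2, 5], [3, 7], [4, 9], [8, 10]].
After inserting 6: P = [[1, 2, 5, 6], [3, 7], [4, 9], [8, 10]].

The final insertion tableau P = [[1, 2, 5, 6], [3, 7], [4, 9], [8, 10]] has shape [4, 2, 2, 2].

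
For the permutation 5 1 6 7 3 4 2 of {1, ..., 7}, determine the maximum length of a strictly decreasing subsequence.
3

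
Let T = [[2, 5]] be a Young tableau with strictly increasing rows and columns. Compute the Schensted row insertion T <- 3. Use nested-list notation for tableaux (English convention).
In row 1, 3 replaces 5 (the leftmost entry greater than 3); 5 is bumped to row 2. 5 starts a new row 2. The new tableau is [[2, 3], [5]].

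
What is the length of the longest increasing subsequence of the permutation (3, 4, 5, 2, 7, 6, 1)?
4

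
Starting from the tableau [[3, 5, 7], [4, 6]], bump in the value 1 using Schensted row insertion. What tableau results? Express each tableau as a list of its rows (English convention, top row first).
[[1, 5, 7], [3, 6], [4]]

In row 1, 1 replaces 3 (the leftmost entry greater than 1); 3 is bumped to row 2. In row 2, 3 replaces 4 (the leftmost entry greater than 3); 4 is bumped to row 3. 4 starts a new row 3. The new tableau is [[1, 5, 7], [3, 6], [4]].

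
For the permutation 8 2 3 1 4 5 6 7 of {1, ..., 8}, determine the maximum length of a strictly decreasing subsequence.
3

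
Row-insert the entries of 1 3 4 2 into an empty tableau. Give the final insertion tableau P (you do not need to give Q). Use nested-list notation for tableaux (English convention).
Insert 1: appended to row 1. P = [[1]].
Insert 3: appended to row 1. P = [[1, 3]].
Insert 4: appended to row 1. P = [[1, 3, 4]].
Insert 2: 2 bumps 3 from row 1; 3 starts row 2. P = [[1, 2, 4], [3]].

So P = [[1, 2, 4], [3]].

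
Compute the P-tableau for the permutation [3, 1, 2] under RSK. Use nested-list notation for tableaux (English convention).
P = [[1, 2], [3]]

Insert 3: appended to row 1. P = [[3]].
Insert 1: 1 bumps 3 from row 1; 3 starts row 2. P = [[1], [3]].
Insert 2: appended to row 1. P = [[1, 2], [3]].

So P = [[1, 2], [3]].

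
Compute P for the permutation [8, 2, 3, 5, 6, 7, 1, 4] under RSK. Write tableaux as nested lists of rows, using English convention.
P = [[1, 3, 4, 6, 7], [2, 5], [8]]

Insert 8: appended to row 1. P = [[8]].
Insert 2: 2 bumps 8 from row 1; 8 starts row 2. P = [[2], [8]].
Insert 3: appended to row 1. P = [[2, 3], [8]].
Insert 5: appended to row 1. P = [[2, 3, 5], [8]].
Insert 6: appended to row 1. P = [[2, 3, 5, 6], [8]].
Insert 7: appended to row 1. P = [[2, 3, 5, 6, 7], [8]].
Insert 1: 1 bumps 2 from row 1; 2 bumps 8 from row 2; 8 starts row 3. P = [[1, 3, 5, 6, 7], [2], [8]].
Insert 4: 4 bumps 5 from row 1; 5 appends to row 2. P = [[1, 3, 4, 6, 7], [2, 5], [8]].

So P = [[1, 3, 4, 6, 7], [2, 5], [8]].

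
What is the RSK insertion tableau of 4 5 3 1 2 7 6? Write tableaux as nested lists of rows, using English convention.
After inserting 4: P = [[4]].
After inserting 5: P = [[4, 5]].
After inserting 3: P = [[3, 5], [4]].
After inserting 1: P = [[1, 5], [3], [4]].
After inserting 2: P = [[1, 2], [3, 5], [4]].
After inserting 7: P = [[1, 2, 7], [3, 5], [4]].
After inserting 6: P = [[1, 2, 6], [3, 5, 7], [4]].

So P = [[1, 2, 6], [3, 5, 7], [4]].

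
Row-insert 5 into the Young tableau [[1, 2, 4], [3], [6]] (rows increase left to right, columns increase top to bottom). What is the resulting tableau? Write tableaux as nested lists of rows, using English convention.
5 is larger than every entry of row 1, so it is appended to row 1. The new tableau is [[1, 2, 4, 5], [3], [6]].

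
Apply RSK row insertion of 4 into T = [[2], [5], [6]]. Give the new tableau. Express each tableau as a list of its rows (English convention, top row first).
[[2, 4], [5], [6]]

4 is larger than every entry of row 1, so it is appended to row 1. The new tableau is [[2, 4], [5], [6]].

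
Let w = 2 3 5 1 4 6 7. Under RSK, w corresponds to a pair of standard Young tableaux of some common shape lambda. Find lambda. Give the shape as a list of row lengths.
[5, 2]

Row-insert each entry into an empty tableau.

After inserting 2: P = [[2]].
After inserting 3: P = [[2, 3]].
After inserting 5: P = [[2, 3, 5]].
After inserting 1: P = [[1, 3, 5], [2]].
After inserting 4: P = [[1, 3, 4], [2, 5]].
After inserting 6: P = [[1, 3, 4, 6], [2, 5]].
After inserting 7: P = [[1, 3, 4, 6, 7], [2, 5]].

The final insertion tableau P = [[1, 3, 4, 6, 7], [2, 5]] has shape [5, 2].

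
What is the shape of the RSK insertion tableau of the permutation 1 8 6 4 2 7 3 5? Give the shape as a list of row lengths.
RSK row insertion gives P = [[1, 2, 3, 5], [4, 7], [6], [8]], which has shape [4, 2, 1, 1].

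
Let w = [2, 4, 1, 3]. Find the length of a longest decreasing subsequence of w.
2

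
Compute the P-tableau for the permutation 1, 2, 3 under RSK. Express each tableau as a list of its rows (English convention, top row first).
Insert 1: appended to row 1. P = [[1]].
Insert 2: appended to row 1. P = [[1, 2]].
Insert 3: appended to row 1. P = [[1, 2, 3]].

So P = [[1, 2, 3]].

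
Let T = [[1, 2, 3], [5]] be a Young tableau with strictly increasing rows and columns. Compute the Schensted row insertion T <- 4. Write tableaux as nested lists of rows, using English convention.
4 is larger than every entry of row 1, so it is appended to row 1. The new tableau is [[1, 2, 3, 4], [5]].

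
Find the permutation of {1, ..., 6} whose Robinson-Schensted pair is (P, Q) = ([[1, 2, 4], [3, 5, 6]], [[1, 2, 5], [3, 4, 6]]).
Reverse the RSK construction: for i from n down to 1, find the cell of Q containing i, remove the entry at that cell from P, and reverse-bump it up through P; the value ejected from row 1 is w(i).

Step i=6: Q has 6 at row 2, column 3; remove 6 from row 2 of P and reverse-bump: 6 enters row 1 and ejects 4. So w(6) = 4. P is now [[1, 2, 6], [3, 5]].
Step i=5: Q has 5 at row 1, column 3; remove that cell from P, ejecting 6. So w(5) = 6. P is now [[1, 2], [3, 5]].
Step i=4: Q has 4 at row 2, column 2; remove 5 from row 2 of P and reverse-bump: 5 enters row 1 and ejects 2. So w(4) = 2. P is now [[1, 5], [3]].
Step i=3: Q has 3 at row 2, column 1; remove 3 from row 2 of P and reverse-bump: 3 enters row 1 and ejects 1. So w(3) = 1. P is now [[3, 5]].
Step i=2: Q has 2 at row 1, column 2; remove that cell from P, ejecting 5. So w(2) = 5. P is now [[3]].
Step i=1: Q has 1 at row 1, column 1; remove that cell from P, ejecting 3. So w(1) = 3. P is now [].

So w = 3 5 1 2 6 4.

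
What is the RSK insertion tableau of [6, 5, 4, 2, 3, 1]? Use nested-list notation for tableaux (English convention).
P = [[1, 3], [2], [4], [5], [6]]

Insert 6: appended to row 1. P = [[6]].
Insert 5: 5 bumps 6 from row 1; 6 starts row 2. P = [[5], [6]].
Insert 4: 4 bumps 5 from row 1; 5 bumps 6 from row 2; 6 starts row 3. P = [[4], [5], [6]].
Insert 2: 2 bumps 4 from row 1; 4 bumps 5 from row 2; 5 bumps 6 from row 3; 6 starts row 4. P = [[2], [4], [5], [6]].
Insert 3: appended to row 1. P = [[2, 3], [4], [5], [6]].
Insert 1: 1 bumps 2 from row 1; 2 bumps 4 from row 2; 4 bumps 5 from row 3; 5 bumps 6 from row 4; 6 starts row 5. P = [[1, 3], [2], [4], [5], [6]].

So P = [[1, 3], [2], [4], [5], [6]].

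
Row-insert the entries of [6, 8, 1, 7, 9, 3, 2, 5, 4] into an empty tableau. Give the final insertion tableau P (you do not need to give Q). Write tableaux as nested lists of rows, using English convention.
Insert 6: appended to row 1. P = [[6]].
Insert 8: appended to row 1. P = [[6, 8]].
Insert 1: 1 bumps 6 from row 1; 6 starts row 2. P = [[1, 8], [6]].
Insert 7: 7 bumps 8 from row 1; 8 appends to row 2. P = [[1, 7], [6, 8]].
Insert 9: appended to row 1. P = [[1, 7, 9], [6, 8]].
Insert 3: 3 bumps 7 from row 1; 7 bumps 8 from row 2; 8 starts row 3. P = [[1, 3, 9], [6, 7], [8]].
Insert 2: 2 bumps 3 from row 1; 3 bumps 6 from row 2; 6 bumps 8 from row 3; 8 starts row 4. P = [[1, 2, 9], [3, 7], [6], [8]].
Insert 5: 5 bumps 9 from row 1; 9 appends to row 2. P = [[1, 2, 5], [3, 7, 9], [6], [8]].
Insert 4: 4 bumps 5 from row 1; 5 bumps 7 from row 2; 7 appends to row 3. P = [[1, 2, 4], [3, 5, 9], [6, 7], [8]].

So P = [[1, 2, 4], [3, 5, 9], [6, 7], [8]].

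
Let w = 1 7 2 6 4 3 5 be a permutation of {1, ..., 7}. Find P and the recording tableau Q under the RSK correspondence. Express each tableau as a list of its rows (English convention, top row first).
Insert each entry of the permutation into P by Schensted row insertion, recording in Q the position of each new cell.

Insert 1: appended to row 1. P = [[1]], Q = [[1]].
Insert 7: appended to row 1. P = [[1, 7]], Q = [[1, 2]].
Insert 2: 2 bumps 7 from row 1; 7 starts row 2. P = [[1, 2], [7]], Q = [[1, 2], [3]].
Insert 6: appended to row 1. P = [[1, 2, 6], [7]], Q = [[1, 2, 4], [3]].
Insert 4: 4 bumps 6 from row 1; 6 bumps 7 from row 2; 7 starts row 3. P = [[1, 2, 4], [6], [7]], Q = [[1, 2, 4], [3], [5]].
Insert 3: 3 bumps 4 from row 1; 4 bumps 6 from row 2; 6 bumps 7 from row 3; 7 starts row 4. P = [[1, 2, 3], [4], [6], [7]], Q = [[1, 2, 4], [3], [5], [6]].
Insert 5: appended to row 1. P = [[1, 2, 3, 5], [4], [6], [7]], Q = [[1, 2, 4, 7], [3], [5], [6]].

So P = [[1, 2, 3, 5], [4], [6], [7]], Q = [[1, 2, 4, 7], [3], [5], [6]].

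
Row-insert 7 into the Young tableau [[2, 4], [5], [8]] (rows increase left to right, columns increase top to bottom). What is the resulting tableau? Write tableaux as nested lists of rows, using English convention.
[[2, 4, 7], [5], [8]]

7 is larger than every entry of row 1, so it is appended to row 1. The new tableau is [[2, 4, 7], [5], [8]].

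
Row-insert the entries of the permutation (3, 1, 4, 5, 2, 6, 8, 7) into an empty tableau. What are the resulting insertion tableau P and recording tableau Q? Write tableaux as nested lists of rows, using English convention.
Insert each entry of the permutation into P by Schensted row insertion, recording in Q the position of each new cell.

Insert 3: appended to row 1. P = [[3]].
Insert 1: 1 bumps 3 from row 1; 3 starts row 2. P = [[1], [3]].
Insert 4: appended to row 1. P = [[1, 4], [3]].
Insert 5: appended to row 1. P = [[1, 4, 5], [3]].
Insert 2: 2 bumps 4 from row 1; 4 appends to row 2. P = [[1, 2, 5], [3, 4]].
Insert 6: appended to row 1. P = [[1, 2, 5, 6], [3, 4]].
Insert 8: appended to row 1. P = [[1, 2, 5, 6, 8], [3, 4]].
Insert 7: 7 bumps 8 from row 1; 8 appends to row 2. P = [[1, 2, 5, 6, 7], [3, 4, 8]].

So P = [[1, 2, 5, 6, 7], [3, 4, 8]], Q = [[1, 3, 4, 6, 7], [2, 5, 8]].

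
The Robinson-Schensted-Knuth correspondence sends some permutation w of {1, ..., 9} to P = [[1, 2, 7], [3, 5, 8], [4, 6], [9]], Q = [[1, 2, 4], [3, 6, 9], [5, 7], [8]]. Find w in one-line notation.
4 6 3 9 1 8 5 2 7

Reverse RSK: for i = n, n-1, ..., 1, locate i in Q, remove the corresponding corner cell from P, and reverse-bump its entry up through P; the value ejected from row 1 is w(i).

So w = 4 6 3 9 1 8 5 2 7.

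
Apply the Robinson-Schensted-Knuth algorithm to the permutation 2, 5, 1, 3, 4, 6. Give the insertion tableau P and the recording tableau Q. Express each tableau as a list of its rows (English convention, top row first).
Insert each entry of the permutation into P by Schensted row insertion, recording in Q the position of each new cell.

After inserting 2: P = [[2]].
After inserting 5: P = [[2, 5]].
After inserting 1: P = [[1, 5], [2]].
After inserting 3: P = [[1, 3], [2, 5]].
After inserting 4: P = [[1, 3, 4], [2, 5]].
After inserting 6: P = [[1, 3, 4, 6], [2, 5]].

So P = [[1, 3, 4, 6], [2, 5]], Q = [[1, 2, 5, 6], [3, 4]].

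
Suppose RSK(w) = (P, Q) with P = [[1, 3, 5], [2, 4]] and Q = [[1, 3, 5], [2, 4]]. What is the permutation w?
2 1 4 3 5

Reverse the RSK construction: for i from n down to 1, find the cell of Q containing i, remove the entry at that cell from P, and reverse-bump it up through P; the value ejected from row 1 is w(i).

Step i=5: Q has 5 at row 1, column 3; remove that cell from P, ejecting 5. So w(5) = 5. P is now [[1, 3], [2, 4]].
Step i=4: Q has 4 at row 2, column 2; remove 4 from row 2 of P and reverse-bump: 4 enters row 1 and ejects 3. So w(4) = 3. P is now [[1, 4], [2]].
Step i=3: Q has 3 at row 1, column 2; remove that cell from P, ejecting 4. So w(3) = 4. P is now [[1], [2]].
Step i=2: Q has 2 at row 2, column 1; remove 2 from row 2 of P and reverse-bump: 2 enters row 1 and ejects 1. So w(2) = 1. P is now [[2]].
Step i=1: Q has 1 at row 1, column 1; remove that cell from P, ejecting 2. So w(1) = 2. P is now [].

So w = 2 1 4 3 5.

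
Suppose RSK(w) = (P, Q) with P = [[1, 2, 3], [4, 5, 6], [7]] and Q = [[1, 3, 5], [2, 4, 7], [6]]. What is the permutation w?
Reverse the RSK construction: for i from n down to 1, find the cell of Q containing i, remove the entry at that cell from P, and reverse-bump it up through P; the value ejected from row 1 is w(i).

Step i=7: Q has 7 at row 2, column 3; remove 6 from row 2 of P and reverse-bump: 6 enters row 1 and ejects 3. So w(7) = 3. P is now [[1, 2, 6], [4, 5], [7]].
Step i=6: Q has 6 at row 3, column 1; remove 7 from row 3 of P and reverse-bump: 7 enters row 2 and ejects 5; 5 enters row 1 and ejects 2. So w(6) = 2. P is now [[1, 5, 6], [4, 7]].
Step i=5: Q has 5 at row 1, column 3; remove that cell from P, ejecting 6. So w(5) = 6. P is now [[1, 5], [4, 7]].
Step i=4: Q has 4 at row 2, column 2; remove 7 from row 2 of P and reverse-bump: 7 enters row 1 and ejects 5. So w(4) = 5. P is now [[1, 7], [4]].
Step i=3: Q has 3 at row 1, column 2; remove that cell from P, ejecting 7. So w(3) = 7. P is now [[1], [4]].
Step i=2: Q has 2 at row 2, column 1; remove 4 from row 2 of P and reverse-bump: 4 enters row 1 and ejects 1. So w(2) = 1. P is now [[4]].
Step i=1: Q has 1 at row 1, column 1; remove that cell from P, ejecting 4. So w(1) = 4. P is now [].

So w = 4 1 7 5 6 2 3.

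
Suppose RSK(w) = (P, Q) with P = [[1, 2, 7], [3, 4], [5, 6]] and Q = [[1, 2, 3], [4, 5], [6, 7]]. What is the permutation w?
Reverse the RSK construction: for i from n down to 1, find the cell of Q containing i, remove the entry at that cell from P, and reverse-bump it up through P; the value ejected from row 1 is w(i).

Step i=7: Q has 7 at row 3, column 2; remove 6 from row 3 of P and reverse-bump: 6 enters row 2 and ejects 4; 4 enters row 1 and ejects 2. So w(7) = 2. P is now [[1, 4, 7], [3, 6], [5]].
Step i=6: Q has 6 at row 3, column 1; remove 5 from row 3 of P and reverse-bump: 5 enters row 2 and ejects 3; 3 enters row 1 and ejects 1. So w(6) = 1. P is now [[3, 4, 7], [5, 6]].
Step i=5: Q has 5 at row 2, column 2; remove 6 from row 2 of P and reverse-bump: 6 enters row 1 and ejects 4. So w(5) = 4. P is now [[3, 6, 7], [5]].
Step i=4: Q has 4 at row 2, column 1; remove 5 from row 2 of P and reverse-bump: 5 enters row 1 and ejects 3. So w(4) = 3. P is now [[5, 6, 7]].
Step i=3: Q has 3 at row 1, column 3; remove that cell from P, ejecting 7. So w(3) = 7. P is now [[5, 6]].
Step i=2: Q has 2 at row 1, column 2; remove that cell from P, ejecting 6. So w(2) = 6. P is now [[5]].
Step i=1: Q has 1 at row 1, column 1; remove that cell from P, ejecting 5. So w(1) = 5. P is now [].

So w = 5 6 7 3 4 1 2.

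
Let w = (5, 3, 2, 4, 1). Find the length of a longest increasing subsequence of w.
2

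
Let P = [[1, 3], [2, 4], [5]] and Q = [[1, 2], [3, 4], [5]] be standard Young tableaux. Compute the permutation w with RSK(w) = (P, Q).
2 5 1 4 3

Reverse the RSK construction: for i from n down to 1, find the cell of Q containing i, remove the entry at that cell from P, and reverse-bump it up through P; the value ejected from row 1 is w(i).

Step i=5: Q has 5 at row 3, column 1; remove 5 from row 3 of P and reverse-bump: 5 enters row 2 and ejects 4; 4 enters row 1 and ejects 3. So w(5) = 3. P is now [[1, 4], [2, 5]].
Step i=4: Q has 4 at row 2, column 2; remove 5 from row 2 of P and reverse-bump: 5 enters row 1 and ejects 4. So w(4) = 4. P is now [[1, 5], [2]].
Step i=3: Q has 3 at row 2, column 1; remove 2 from row 2 of P and reverse-bump: 2 enters row 1 and ejects 1. So w(3) = 1. P is now [[2, 5]].
Step i=2: Q has 2 at row 1, column 2; remove that cell from P, ejecting 5. So w(2) = 5. P is now [[2]].
Step i=1: Q has 1 at row 1, column 1; remove that cell from P, ejecting 2. So w(1) = 2. P is now [].

So w = 2 5 1 4 3.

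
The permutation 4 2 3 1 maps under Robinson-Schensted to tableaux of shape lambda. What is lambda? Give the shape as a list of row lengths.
[2, 1, 1]

RSK row insertion gives P = [[1, 3], [2], [4]], which has shape [2, 1, 1].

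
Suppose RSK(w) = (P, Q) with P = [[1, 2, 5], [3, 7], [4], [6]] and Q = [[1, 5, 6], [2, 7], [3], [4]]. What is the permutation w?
6 4 3 1 2 7 5

Reverse the RSK construction: for i from n down to 1, find the cell of Q containing i, remove the entry at that cell from P, and reverse-bump it up through P; the value ejected from row 1 is w(i).

Step i=7: Q has 7 at row 2, column 2; remove 7 from row 2 of P and reverse-bump: 7 enters row 1 and ejects 5. So w(7) = 5. P is now [[1, 2, 7], [3], [4], [6]].
Step i=6: Q has 6 at row 1, column 3; remove that cell from P, ejecting 7. So w(6) = 7. P is now [[1, 2], [3], [4], [6]].
Step i=5: Q has 5 at row 1, column 2; remove that cell from P, ejecting 2. So w(5) = 2. P is now [[1], [3], [4], [6]].
Step i=4: Q has 4 at row 4, column 1; remove 6 from row 4 of P and reverse-bump: 6 enters row 3 and ejects 4; 4 enters row 2 and ejects 3; 3 enters row 1 and ejects 1. So w(4) = 1. P is now [[3], [4], [6]].
Step i=3: Q has 3 at row 3, column 1; remove 6 from row 3 of P and reverse-bump: 6 enters row 2 and ejects 4; 4 enters row 1 and ejects 3. So w(3) = 3. P is now [[4], [6]].
Step i=2: Q has 2 at row 2, column 1; remove 6 from row 2 of P and reverse-bump: 6 enters row 1 and ejects 4. So w(2) = 4. P is now [[6]].
Step i=1: Q has 1 at row 1, column 1; remove that cell from P, ejecting 6. So w(1) = 6. P is now [].

So w = 6 4 3 1 2 7 5.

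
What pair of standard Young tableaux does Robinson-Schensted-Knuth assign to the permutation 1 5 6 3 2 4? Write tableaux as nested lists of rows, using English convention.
Insert each entry of the permutation into P by Schensted row insertion, recording in Q the position of each new cell.

Insert 1: appended to row 1. P = [[1]], Q = [[1]].
Insert 5: appended to row 1. P = [[1, 5]], Q = [[1, 2]].
Insert 6: appended to row 1. P = [[1, 5, 6]], Q = [[1, 2, 3]].
Insert 3: 3 bumps 5 from row 1; 5 starts row 2. P = [[1, 3, 6], [5]], Q = [[1, 2, 3], [4]].
Insert 2: 2 bumps 3 from row 1; 3 bumps 5 from row 2; 5 starts row 3. P = [[1, 2, 6], [3], [5]], Q = [[1, 2, 3], [4], [5]].
Insert 4: 4 bumps 6 from row 1; 6 appends to row 2. P = [[1, 2, 4], [3, 6], [5]], Q = [[1, 2, 3], [4, 6], [5]].

So P = [[1, 2, 4], [3, 6], [5]], Q = [[1, 2, 3], [4, 6], [5]].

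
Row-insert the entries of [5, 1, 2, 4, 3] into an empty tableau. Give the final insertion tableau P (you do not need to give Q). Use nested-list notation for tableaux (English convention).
Insert 5: appended to row 1. P = [[5]].
Insert 1: 1 bumps 5 from row 1; 5 starts row 2. P = [[1], [5]].
Insert 2: appended to row 1. P = [[1, 2], [5]].
Insert 4: appended to row 1. P = [[1, 2, 4], [5]].
Insert 3: 3 bumps 4 from row 1; 4 bumps 5 from row 2; 5 starts row 3. P = [[1, 2, 3], [4], [5]].

So P = [[1, 2, 3], [4], [5]].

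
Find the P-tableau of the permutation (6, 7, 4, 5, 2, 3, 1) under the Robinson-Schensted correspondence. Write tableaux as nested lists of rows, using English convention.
Insert 6: appended to row 1. P = [[6]].
Insert 7: appended to row 1. P = [[6, 7]].
Insert 4: 4 bumps 6 from row 1; 6 starts row 2. P = [[4, 7], [6]].
Insert 5: 5 bumps 7 from row 1; 7 appends to row 2. P = [[4, 5], [6, 7]].
Insert 2: 2 bumps 4 from row 1; 4 bumps 6 from row 2; 6 starts row 3. P = [[2, 5], [4, 7], [6]].
Insert 3: 3 bumps 5 from row 1; 5 bumps 7 from row 2; 7 appends to row 3. P = [[2, 3], [4, 5], [6, 7]].
Insert 1: 1 bumps 2 from row 1; 2 bumps 4 from row 2; 4 bumps 6 from row 3; 6 starts row 4. P = [[1, 3], [2, 5], [4, 7], [6]].

So P = [[1, 3], [2, 5], [4, 7], [6]].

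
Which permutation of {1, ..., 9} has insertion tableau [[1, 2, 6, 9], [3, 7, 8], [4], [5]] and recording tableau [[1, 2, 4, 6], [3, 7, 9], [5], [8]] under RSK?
5 7 4 8 1 9 3 2 6

Reverse the RSK construction: for i from n down to 1, find the cell of Q containing i, remove the entry at that cell from P, and reverse-bump it up through P; the value ejected from row 1 is w(i).

Step i=9: Q has 9 at row 2, column 3; remove 8 from row 2 of P and reverse-bump: 8 enters row 1 and ejects 6. So w(9) = 6. P is now [[1, 2, 8, 9], [3, 7], [4], [5]].
Step i=8: Q has 8 at row 4, column 1; remove 5 from row 4 of P and reverse-bump: 5 enters row 3 and ejects 4; 4 enters row 2 and ejects 3; 3 enters row 1 and ejects 2. So w(8) = 2. P is now [[1, 3, 8, 9], [4, 7], [5]].
Step i=7: Q has 7 at row 2, column 2; remove 7 from row 2 of P and reverse-bump: 7 enters row 1 and ejects 3. So w(7) = 3. P is now [[1, 7, 8, 9], [4], [5]].
Step i=6: Q has 6 at row 1, column 4; remove that cell from P, ejecting 9. So w(6) = 9. P is now [[1, 7, 8], [4], [5]].
Step i=5: Q has 5 at row 3, column 1; remove 5 from row 3 of P and reverse-bump: 5 enters row 2 and ejects 4; 4 enters row 1 and ejects 1. So w(5) = 1. P is now [[4, 7, 8], [5]].
Step i=4: Q has 4 at row 1, column 3; remove that cell from P, ejecting 8. So w(4) = 8. P is now [[4, 7], [5]].
Step i=3: Q has 3 at row 2, column 1; remove 5 from row 2 of P and reverse-bump: 5 enters row 1 and ejects 4. So w(3) = 4. P is now [[5, 7]].
Step i=2: Q has 2 at row 1, column 2; remove that cell from P, ejecting 7. So w(2) = 7. P is now [[5]].
Step i=1: Q has 1 at row 1, column 1; remove that cell from P, ejecting 5. So w(1) = 5. P is now [].

So w = 5 7 4 8 1 9 3 2 6.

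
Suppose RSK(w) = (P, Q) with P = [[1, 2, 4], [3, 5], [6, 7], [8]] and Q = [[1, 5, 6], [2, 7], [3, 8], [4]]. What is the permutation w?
8 6 3 1 2 7 5 4

Reverse the RSK construction: for i from n down to 1, find the cell of Q containing i, remove the entry at that cell from P, and reverse-bump it up through P; the value ejected from row 1 is w(i).

Step i=8: Q has 8 at row 3, column 2; remove 7 from row 3 of P and reverse-bump: 7 enters row 2 and ejects 5; 5 enters row 1 and ejects 4. So w(8) = 4. P is now [[1, 2, 5], [3, 7], [6], [8]].
Step i=7: Q has 7 at row 2, column 2; remove 7 from row 2 of P and reverse-bump: 7 enters row 1 and ejects 5. So w(7) = 5. P is now [[1, 2, 7], [3], [6], [8]].
Step i=6: Q has 6 at row 1, column 3; remove that cell from P, ejecting 7. So w(6) = 7. P is now [[1, 2], [3], [6], [8]].
Step i=5: Q has 5 at row 1, column 2; remove that cell from P, ejecting 2. So w(5) = 2. P is now [[1], [3], [6], [8]].
Step i=4: Q has 4 at row 4, column 1; remove 8 from row 4 of P and reverse-bump: 8 enters row 3 and ejects 6; 6 enters row 2 and ejects 3; 3 enters row 1 and ejects 1. So w(4) = 1. P is now [[3], [6], [8]].
Step i=3: Q has 3 at row 3, column 1; remove 8 from row 3 of P and reverse-bump: 8 enters row 2 and ejects 6; 6 enters row 1 and ejects 3. So w(3) = 3. P is now [[6], [8]].
Step i=2: Q has 2 at row 2, column 1; remove 8 from row 2 of P and reverse-bump: 8 enters row 1 and ejects 6. So w(2) = 6. P is now [[8]].
Step i=1: Q has 1 at row 1, column 1; remove that cell from P, ejecting 8. So w(1) = 8. P is now [].

So w = 8 6 3 1 2 7 5 4.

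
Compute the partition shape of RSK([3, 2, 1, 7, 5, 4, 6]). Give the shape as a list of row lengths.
[3, 2, 2]

Row-insert each entry into an empty tableau.

After inserting 3: P = [[3]].
After inserting 2: P = [[2], [3]].
After inserting 1: P = [[1], [2], [3]].
After inserting 7: P = [[1, 7], [2], [3]].
After inserting 5: P = [[1, 5], [2, 7], [3]].
After inserting 4: P = [[1, 4], [2, 5], [3, 7]].
After inserting 6: P = [[1, 4, 6], [2, 5], [3, 7]].

The final insertion tableau P = [[1, 4, 6], [2, 5], [3, 7]] has shape [3, 2, 2].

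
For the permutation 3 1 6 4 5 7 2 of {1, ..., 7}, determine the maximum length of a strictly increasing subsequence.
4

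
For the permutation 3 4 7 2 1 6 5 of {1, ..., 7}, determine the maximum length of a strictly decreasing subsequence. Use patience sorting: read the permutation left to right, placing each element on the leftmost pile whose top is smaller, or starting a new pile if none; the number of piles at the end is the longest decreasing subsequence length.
3: new pile. tops = [3]
4: onto pile 1 (replacing 3). tops = [4]
7: onto pile 1 (replacing 4). tops = [7]
2: new pile. tops = [7, 2]
1: new pile. tops = [7, 2, 1]
6: onto pile 2 (replacing 2). tops = [7, 6, 1]
5: onto pile 3 (replacing 1). tops = [7, 6, 5]

3 piles, so the longest decreasing subsequence has length 3.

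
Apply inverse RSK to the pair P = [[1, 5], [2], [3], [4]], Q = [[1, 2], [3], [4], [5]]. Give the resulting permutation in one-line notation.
4 5 3 2 1

Reverse the RSK construction: for i from n down to 1, find the cell of Q containing i, remove the entry at that cell from P, and reverse-bump it up through P; the value ejected from row 1 is w(i).

Step i=5: Q has 5 at row 4, column 1; remove 4 from row 4 of P and reverse-bump: 4 enters row 3 and ejects 3; 3 enters row 2 and ejects 2; 2 enters row 1 and ejects 1. So w(5) = 1. P is now [[2, 5], [3], [4]].
Step i=4: Q has 4 at row 3, column 1; remove 4 from row 3 of P and reverse-bump: 4 enters row 2 and ejects 3; 3 enters row 1 and ejects 2. So w(4) = 2. P is now [[3, 5], [4]].
Step i=3: Q has 3 at row 2, column 1; remove 4 from row 2 of P and reverse-bump: 4 enters row 1 and ejects 3. So w(3) = 3. P is now [[4, 5]].
Step i=2: Q has 2 at row 1, column 2; remove that cell from P, ejecting 5. So w(2) = 5. P is now [[4]].
Step i=1: Q has 1 at row 1, column 1; remove that cell from P, ejecting 4. So w(1) = 4. P is now [].

So w = 4 5 3 2 1.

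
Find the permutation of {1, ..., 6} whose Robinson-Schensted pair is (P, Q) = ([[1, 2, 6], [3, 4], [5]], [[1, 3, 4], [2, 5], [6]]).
Reverse the RSK construction: for i from n down to 1, find the cell of Q containing i, remove the entry at that cell from P, and reverse-bump it up through P; the value ejected from row 1 is w(i).

Step i=6: Q has 6 at row 3, column 1; remove 5 from row 3 of P and reverse-bump: 5 enters row 2 and ejects 4; 4 enters row 1 and ejects 2. So w(6) = 2. P is now [[1, 4, 6], [3, 5]].
Step i=5: Q has 5 at row 2, column 2; remove 5 from row 2 of P and reverse-bump: 5 enters row 1 and ejects 4. So w(5) = 4. P is now [[1, 5, 6], [3]].
Step i=4: Q has 4 at row 1, column 3; remove that cell from P, ejecting 6. So w(4) = 6. P is now [[1, 5], [3]].
Step i=3: Q has 3 at row 1, column 2; remove that cell from P, ejecting 5. So w(3) = 5. P is now [[1], [3]].
Step i=2: Q has 2 at row 2, column 1; remove 3 from row 2 of P and reverse-bump: 3 enters row 1 and ejects 1. So w(2) = 1. P is now [[3]].
Step i=1: Q has 1 at row 1, column 1; remove that cell from P, ejecting 3. So w(1) = 3. P is now [].

So w = 3 1 5 6 4 2.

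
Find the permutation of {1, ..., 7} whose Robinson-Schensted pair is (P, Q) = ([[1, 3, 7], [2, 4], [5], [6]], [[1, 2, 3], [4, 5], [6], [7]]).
Reverse RSK: for i = n, n-1, ..., 1, locate i in Q, remove the corresponding corner cell from P, and reverse-bump its entry up through P; the value ejected from row 1 is w(i).

So w = 2 6 7 1 5 4 3.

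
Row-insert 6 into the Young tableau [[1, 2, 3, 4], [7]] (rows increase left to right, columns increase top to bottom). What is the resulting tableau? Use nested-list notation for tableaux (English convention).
[[1, 2, 3, 4, 6], [7]]

6 is larger than every entry of row 1, so it is appended to row 1. The new tableau is [[1, 2, 3, 4, 6], [7]].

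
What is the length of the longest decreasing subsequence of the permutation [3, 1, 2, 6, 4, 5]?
2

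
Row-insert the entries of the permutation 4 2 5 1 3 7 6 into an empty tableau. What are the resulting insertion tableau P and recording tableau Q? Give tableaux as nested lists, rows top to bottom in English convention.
Insert each entry of the permutation into P by Schensted row insertion, recording in Q the position of each new cell.

Insert 4: appended to row 1. P = [[4]].
Insert 2: 2 bumps 4 from row 1; 4 starts row 2. P = [[2], [4]].
Insert 5: appended to row 1. P = [[2, 5], [4]].
Insert 1: 1 bumps 2 from row 1; 2 bumps 4 from row 2; 4 starts row 3. P = [[1, 5], [2], [4]].
Insert 3: 3 bumps 5 from row 1; 5 appends to row 2. P = [[1, 3], [2, 5], [4]].
Insert 7: appended to row 1. P = [[1, 3, 7], [2, 5], [4]].
Insert 6: 6 bumps 7 from row 1; 7 appends to row 2. P = [[1, 3, 6], [2, 5, 7], [4]].

So P = [[1, 3, 6], [2, 5, 7], [4]], Q = [[1, 3, 6], [2, 5, 7], [4]].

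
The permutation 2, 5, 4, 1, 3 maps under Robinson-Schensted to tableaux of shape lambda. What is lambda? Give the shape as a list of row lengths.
Row-insert each entry into an empty tableau.

After inserting 2: P = [[2]].
After inserting 5: P = [[2, 5]].
After inserting 4: P = [[2, 4], [5]].
After inserting 1: P = [[1, 4], [2], [5]].
After inserting 3: P = [[1, 3], [2, 4], [5]].

The final insertion tableau P = [[1, 3], [2, 4], [5]] has shape [2, 2, 1].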